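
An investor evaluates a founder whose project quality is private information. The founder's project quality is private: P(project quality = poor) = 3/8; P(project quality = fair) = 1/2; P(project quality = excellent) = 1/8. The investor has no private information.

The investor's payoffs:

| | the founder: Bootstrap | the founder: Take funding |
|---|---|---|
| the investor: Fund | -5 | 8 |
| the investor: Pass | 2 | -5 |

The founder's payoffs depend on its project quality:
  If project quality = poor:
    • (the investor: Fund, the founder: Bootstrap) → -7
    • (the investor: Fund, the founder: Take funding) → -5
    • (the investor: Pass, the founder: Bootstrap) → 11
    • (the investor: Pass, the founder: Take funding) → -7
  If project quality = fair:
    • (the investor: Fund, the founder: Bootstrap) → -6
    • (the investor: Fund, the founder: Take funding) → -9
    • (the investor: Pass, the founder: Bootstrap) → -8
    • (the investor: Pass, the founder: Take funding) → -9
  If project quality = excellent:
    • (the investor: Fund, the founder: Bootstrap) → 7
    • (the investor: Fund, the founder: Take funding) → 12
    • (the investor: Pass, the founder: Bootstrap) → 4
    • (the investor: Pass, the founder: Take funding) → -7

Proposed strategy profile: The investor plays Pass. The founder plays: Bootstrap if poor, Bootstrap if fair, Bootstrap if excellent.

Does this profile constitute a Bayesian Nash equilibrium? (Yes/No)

Yes

The investor plays Pass: E[Pass] = 3/8·(2) + 1/2·(2) + 1/8·(2) = 2; E[Fund] = -5. Best-responding. ✓
The founder (project quality poor), facing Pass: Bootstrap gives 11, Take funding gives -7. Proposed Bootstrap is best. ✓
The founder (project quality fair), facing Pass: Bootstrap gives -8, Take funding gives -9. Proposed Bootstrap is best. ✓
The founder (project quality excellent), facing Pass: Bootstrap gives 4, Take funding gives -7. Proposed Bootstrap is best. ✓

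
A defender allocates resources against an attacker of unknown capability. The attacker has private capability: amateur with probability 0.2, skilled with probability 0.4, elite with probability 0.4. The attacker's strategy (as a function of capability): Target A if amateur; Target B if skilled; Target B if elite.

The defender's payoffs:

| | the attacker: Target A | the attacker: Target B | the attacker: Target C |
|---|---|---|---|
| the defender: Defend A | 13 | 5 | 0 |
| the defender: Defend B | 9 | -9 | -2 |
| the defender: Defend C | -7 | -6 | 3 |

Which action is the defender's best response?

Defend A

Compute the defender's expected payoff for each action, taking the expectation over the attacker's type.
E[Defend A] = 0.2·(13) + 0.4·(5) + 0.4·(5) = 6.6
E[Defend B] = 0.2·(9) + 0.4·(-9) + 0.4·(-9) = -5.4
E[Defend C] = 0.2·(-7) + 0.4·(-6) + 0.4·(-6) = -6.2
Best response: Defend A (6.6 is the largest).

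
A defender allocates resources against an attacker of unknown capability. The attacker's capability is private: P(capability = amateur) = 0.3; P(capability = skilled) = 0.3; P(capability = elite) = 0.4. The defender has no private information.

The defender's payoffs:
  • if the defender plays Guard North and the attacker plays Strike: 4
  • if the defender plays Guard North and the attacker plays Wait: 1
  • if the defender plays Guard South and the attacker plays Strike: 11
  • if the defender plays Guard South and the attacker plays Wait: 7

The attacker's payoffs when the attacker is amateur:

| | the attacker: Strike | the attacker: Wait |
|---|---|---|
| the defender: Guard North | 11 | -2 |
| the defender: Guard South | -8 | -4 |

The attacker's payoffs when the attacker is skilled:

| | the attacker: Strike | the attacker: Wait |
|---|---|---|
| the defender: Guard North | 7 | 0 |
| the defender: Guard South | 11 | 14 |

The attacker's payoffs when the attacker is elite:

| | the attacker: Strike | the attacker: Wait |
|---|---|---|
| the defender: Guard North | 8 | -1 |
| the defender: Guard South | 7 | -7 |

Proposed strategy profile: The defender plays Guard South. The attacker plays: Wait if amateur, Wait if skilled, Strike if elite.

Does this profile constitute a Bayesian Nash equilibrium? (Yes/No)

The defender plays Guard South: E[Guard South] = 0.3·(7) + 0.3·(7) + 0.4·(11) = 8.6; E[Guard North] = 2.2. Best-responding. ✓
The attacker (capability amateur), facing Guard South: Strike gives -8, Wait gives -4. Proposed Wait is best. ✓
The attacker (capability skilled), facing Guard South: Strike gives 11, Wait gives 14. Proposed Wait is best. ✓
The attacker (capability elite), facing Guard South: Strike gives 7, Wait gives -7. Proposed Strike is best. ✓

Yes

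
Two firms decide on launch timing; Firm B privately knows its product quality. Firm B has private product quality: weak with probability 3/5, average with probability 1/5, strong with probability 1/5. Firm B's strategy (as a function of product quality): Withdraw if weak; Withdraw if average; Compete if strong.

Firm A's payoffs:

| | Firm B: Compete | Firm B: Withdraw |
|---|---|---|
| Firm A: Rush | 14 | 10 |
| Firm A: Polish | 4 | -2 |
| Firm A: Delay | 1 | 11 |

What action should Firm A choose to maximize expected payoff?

Compute Firm A's expected payoff for each action, taking the expectation over Firm B's type.
E[Rush] = 3/5·(10) + 1/5·(10) + 1/5·(14) = 54/5
E[Polish] = 3/5·(-2) + 1/5·(-2) + 1/5·(4) = -4/5
E[Delay] = 3/5·(11) + 1/5·(11) + 1/5·(1) = 9
Best response: Rush (54/5 is the largest).

Rush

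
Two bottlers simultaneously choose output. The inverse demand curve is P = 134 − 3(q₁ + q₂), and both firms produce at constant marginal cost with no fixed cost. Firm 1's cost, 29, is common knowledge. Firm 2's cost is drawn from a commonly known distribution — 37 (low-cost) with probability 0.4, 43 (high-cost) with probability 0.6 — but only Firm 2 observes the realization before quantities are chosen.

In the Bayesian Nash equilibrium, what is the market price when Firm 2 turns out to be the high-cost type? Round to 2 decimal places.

Type-c best response for Firm 2: q₂(c) = (134 − c)/6 − q₁/2.
Firm 1 maximizes expected profit; its first-order condition is 134 − 6q₁ − 3E[q₂] − 29 = 0.
Substituting E[q₂] and solving: E[c₂] = 40.6, so q₁ = (134 − 2·29 + 40.6)/9 = 12.9556.
q₂(high-cost) = 8.68889, so P = 134 − 3·(12.9556 + 8.68889) = 69.0667.

69.07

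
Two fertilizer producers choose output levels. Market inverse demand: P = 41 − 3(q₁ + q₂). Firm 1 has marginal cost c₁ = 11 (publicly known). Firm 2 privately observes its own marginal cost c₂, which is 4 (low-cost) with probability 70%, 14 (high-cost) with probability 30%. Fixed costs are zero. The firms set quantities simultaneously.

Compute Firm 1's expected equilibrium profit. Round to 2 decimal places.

Type-c best response for Firm 2: q₂(c) = (41 − c)/6 − q₁/2.
Firm 1 maximizes expected profit; its first-order condition is 41 − 6q₁ − 3E[q₂] − 11 = 0.
Substituting E[q₂] and solving: E[c₂] = 7, so q₁ = (41 − 2·11 + 7)/9 = 2.88889.
E[P] = 41 − 3·(q₁ + E[q₂]) = 19.6667; Firm 1's expected profit = (E[P] − 11)·q₁ = (19.6667 − 11)·2.88889 = 25.037.

25.04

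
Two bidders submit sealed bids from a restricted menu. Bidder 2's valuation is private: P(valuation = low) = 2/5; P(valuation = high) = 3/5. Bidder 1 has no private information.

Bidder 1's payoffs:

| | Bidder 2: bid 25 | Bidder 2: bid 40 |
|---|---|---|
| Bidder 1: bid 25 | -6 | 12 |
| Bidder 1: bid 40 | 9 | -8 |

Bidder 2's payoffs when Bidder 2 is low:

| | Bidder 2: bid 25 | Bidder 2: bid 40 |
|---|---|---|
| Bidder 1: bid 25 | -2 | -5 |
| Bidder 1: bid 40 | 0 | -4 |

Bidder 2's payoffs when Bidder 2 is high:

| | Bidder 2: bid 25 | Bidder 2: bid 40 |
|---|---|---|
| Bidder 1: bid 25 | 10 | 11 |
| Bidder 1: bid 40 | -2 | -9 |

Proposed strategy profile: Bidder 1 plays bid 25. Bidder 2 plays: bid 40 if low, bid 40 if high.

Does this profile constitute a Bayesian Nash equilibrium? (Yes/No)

No

Bidder 1 plays bid 25: E[bid 25] = 2/5·(12) + 3/5·(12) = 12; E[bid 40] = -8. Best-responding. ✓
Bidder 2 (valuation low), facing bid 25: bid 25 gives -2, bid 40 gives -5. Proposed bid 40 is not best — profitable deviation exists. ✗
Bidder 2 (valuation high), facing bid 25: bid 25 gives 10, bid 40 gives 11. Proposed bid 40 is best. ✓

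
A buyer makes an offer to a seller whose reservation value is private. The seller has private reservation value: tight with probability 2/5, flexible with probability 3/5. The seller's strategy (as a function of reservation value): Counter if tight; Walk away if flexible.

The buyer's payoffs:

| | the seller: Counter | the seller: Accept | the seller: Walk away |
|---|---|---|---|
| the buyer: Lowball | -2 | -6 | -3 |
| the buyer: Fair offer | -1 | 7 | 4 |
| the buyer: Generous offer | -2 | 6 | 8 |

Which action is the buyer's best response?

Generous offer

Compute the buyer's expected payoff for each action, taking the expectation over the seller's type.
E[Lowball] = 2/5·(-2) + 3/5·(-3) = -13/5
E[Fair offer] = 2/5·(-1) + 3/5·(4) = 2
E[Generous offer] = 2/5·(-2) + 3/5·(8) = 4
Best response: Generous offer (4 is the largest).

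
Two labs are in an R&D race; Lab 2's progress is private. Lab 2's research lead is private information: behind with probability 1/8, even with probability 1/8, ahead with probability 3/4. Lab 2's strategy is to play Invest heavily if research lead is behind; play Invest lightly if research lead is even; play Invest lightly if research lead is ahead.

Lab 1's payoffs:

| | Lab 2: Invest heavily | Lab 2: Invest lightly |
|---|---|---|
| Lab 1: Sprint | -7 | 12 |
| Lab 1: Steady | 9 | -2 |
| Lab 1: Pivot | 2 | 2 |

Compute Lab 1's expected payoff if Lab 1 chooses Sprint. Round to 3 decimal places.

9.625

E[Sprint] = 1/8·(-7) + 1/8·12 + 3/4·12 = (-7/8) + 3/2 + 9 = 77/8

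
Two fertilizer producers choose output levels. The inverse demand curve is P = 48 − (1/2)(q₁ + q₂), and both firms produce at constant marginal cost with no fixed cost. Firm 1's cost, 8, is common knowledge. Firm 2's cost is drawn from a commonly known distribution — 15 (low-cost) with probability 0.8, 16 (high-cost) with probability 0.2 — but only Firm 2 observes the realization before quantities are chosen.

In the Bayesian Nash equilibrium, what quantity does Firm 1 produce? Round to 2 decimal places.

31.47

Type-c best response for Firm 2: q₂(c) = (48 − c) − q₁/2.
Firm 1 maximizes expected profit; its first-order condition is 48 − q₁ − (1/2)E[q₂] − 8 = 0.
Substituting E[q₂] and solving: E[c₂] = 15.2, so q₁ = (48 − 2·8 + 15.2)/(3/2) = 31.4667.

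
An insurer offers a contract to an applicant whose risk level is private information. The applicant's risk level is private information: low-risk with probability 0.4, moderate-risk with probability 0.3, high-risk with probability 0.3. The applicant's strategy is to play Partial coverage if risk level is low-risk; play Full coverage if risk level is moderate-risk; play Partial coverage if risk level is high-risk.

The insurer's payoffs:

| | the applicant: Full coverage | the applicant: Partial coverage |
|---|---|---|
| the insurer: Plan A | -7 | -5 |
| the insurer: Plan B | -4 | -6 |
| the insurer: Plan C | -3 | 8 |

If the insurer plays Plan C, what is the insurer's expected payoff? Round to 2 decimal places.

4.70

Take the expectation over the applicant's risk level, weighting each type's action by its prior probability.
E[Plan C] = 0.4·8 + 0.3·(-3) + 0.3·8 = 3.2 + (-0.9) + 2.4 = 4.7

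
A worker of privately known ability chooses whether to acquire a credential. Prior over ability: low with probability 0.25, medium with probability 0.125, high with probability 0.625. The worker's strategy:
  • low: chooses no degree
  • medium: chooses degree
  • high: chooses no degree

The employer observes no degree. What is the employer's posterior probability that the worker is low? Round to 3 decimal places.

P(no degree) = 0.25·1 + 0.125·0 + 0.625·1 = 0.875
P(low | no degree) = (0.25·1) / 0.875 = 0.25 / 0.875 = 0.285714

0.286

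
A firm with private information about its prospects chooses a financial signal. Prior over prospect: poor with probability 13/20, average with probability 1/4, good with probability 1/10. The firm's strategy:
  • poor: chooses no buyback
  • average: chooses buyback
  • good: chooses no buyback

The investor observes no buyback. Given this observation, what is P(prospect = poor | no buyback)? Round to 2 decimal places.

0.87

P(no buyback) = (13/20)·1 + (1/4)·0 + (1/10)·1 = 3/4
P(poor | no buyback) = ((13/20)·1) / (3/4) = (13/20) / (3/4) = 13/15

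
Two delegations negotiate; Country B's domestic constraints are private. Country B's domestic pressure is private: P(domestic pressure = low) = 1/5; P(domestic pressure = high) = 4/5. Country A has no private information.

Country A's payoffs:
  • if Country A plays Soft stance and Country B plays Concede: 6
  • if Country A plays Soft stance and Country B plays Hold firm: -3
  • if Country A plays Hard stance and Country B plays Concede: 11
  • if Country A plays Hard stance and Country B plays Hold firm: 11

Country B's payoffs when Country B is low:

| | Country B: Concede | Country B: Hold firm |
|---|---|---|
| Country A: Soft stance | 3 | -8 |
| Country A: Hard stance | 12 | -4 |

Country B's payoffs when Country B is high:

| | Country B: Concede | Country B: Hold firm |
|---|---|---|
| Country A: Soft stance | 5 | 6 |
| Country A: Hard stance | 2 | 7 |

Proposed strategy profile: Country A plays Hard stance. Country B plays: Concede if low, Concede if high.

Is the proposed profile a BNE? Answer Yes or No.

No

A profile is a BNE iff every type of every player is best-responding given beliefs about the other side.
Country A plays Hard stance: E[Hard stance] = 1/5·(11) + 4/5·(11) = 11; E[Soft stance] = 6. Best-responding. ✓
Country B (domestic pressure low), facing Hard stance: Concede gives 12, Hold firm gives -4. Proposed Concede is best. ✓
Country B (domestic pressure high), facing Hard stance: Concede gives 2, Hold firm gives 7. Proposed Concede is not best — profitable deviation exists. ✗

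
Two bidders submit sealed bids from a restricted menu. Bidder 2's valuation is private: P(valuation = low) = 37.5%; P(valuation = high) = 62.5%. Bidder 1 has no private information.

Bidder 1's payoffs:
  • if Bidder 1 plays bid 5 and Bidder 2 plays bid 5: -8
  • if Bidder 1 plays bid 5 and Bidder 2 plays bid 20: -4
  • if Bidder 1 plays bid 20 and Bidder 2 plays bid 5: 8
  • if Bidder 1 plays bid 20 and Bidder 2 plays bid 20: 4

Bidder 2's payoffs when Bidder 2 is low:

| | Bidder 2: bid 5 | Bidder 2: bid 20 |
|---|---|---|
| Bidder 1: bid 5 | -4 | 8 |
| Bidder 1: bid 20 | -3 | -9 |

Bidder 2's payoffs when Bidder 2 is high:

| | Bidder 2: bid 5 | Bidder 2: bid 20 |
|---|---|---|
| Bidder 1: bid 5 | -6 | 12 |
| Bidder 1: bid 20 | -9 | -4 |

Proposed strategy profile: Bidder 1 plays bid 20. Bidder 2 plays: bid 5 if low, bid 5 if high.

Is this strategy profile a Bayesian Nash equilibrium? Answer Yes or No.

No

A profile is a BNE iff every type of every player is best-responding given beliefs about the other side.
Bidder 1 plays bid 20: E[bid 20] = 0.375·(8) + 0.625·(8) = 8; E[bid 5] = -8. Best-responding. ✓
Bidder 2 (valuation low), facing bid 20: bid 5 gives -3, bid 20 gives -9. Proposed bid 5 is best. ✓
Bidder 2 (valuation high), facing bid 20: bid 5 gives -9, bid 20 gives -4. Proposed bid 5 is not best — profitable deviation exists. ✗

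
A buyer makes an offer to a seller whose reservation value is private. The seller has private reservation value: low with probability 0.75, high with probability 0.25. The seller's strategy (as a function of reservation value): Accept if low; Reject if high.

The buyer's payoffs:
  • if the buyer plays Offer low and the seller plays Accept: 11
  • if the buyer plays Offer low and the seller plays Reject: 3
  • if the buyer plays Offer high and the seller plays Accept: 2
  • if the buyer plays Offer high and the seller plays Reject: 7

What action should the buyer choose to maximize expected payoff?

Offer low

Compute the buyer's expected payoff for each action, taking the expectation over the seller's type.
E[Offer low] = 0.75·(11) + 0.25·(3) = 9
E[Offer high] = 0.75·(2) + 0.25·(7) = 3.25
Best response: Offer low (9 is the largest).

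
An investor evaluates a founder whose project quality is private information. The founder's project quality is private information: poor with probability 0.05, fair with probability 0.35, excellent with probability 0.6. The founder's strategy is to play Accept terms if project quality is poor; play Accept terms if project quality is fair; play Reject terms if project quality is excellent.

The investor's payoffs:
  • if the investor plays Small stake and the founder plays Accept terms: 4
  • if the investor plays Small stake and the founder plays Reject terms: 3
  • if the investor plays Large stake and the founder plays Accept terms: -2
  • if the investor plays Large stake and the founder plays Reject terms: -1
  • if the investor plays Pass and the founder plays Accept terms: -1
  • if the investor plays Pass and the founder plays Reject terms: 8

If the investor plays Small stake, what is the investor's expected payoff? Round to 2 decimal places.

3.40

Take the expectation over the founder's project quality, weighting each type's action by its prior probability.
E[Small stake] = 0.05·4 + 0.35·4 + 0.6·3 = 0.2 + 1.4 + 1.8 = 3.4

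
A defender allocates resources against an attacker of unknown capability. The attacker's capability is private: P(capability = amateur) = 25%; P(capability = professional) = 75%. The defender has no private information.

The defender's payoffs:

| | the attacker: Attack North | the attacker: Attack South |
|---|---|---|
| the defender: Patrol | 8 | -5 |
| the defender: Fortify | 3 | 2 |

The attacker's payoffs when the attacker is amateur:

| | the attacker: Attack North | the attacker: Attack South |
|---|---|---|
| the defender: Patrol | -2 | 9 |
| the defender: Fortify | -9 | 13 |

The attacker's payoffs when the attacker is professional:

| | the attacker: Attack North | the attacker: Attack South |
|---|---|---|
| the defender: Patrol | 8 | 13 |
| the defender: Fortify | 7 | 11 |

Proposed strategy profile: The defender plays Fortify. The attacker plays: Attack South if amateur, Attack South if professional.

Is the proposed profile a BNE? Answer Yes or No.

Yes

A profile is a BNE iff every type of every player is best-responding given beliefs about the other side.
The defender plays Fortify: E[Fortify] = 0.25·(2) + 0.75·(2) = 2; E[Patrol] = -5. Best-responding. ✓
The attacker (capability amateur), facing Fortify: Attack North gives -9, Attack South gives 13. Proposed Attack South is best. ✓
The attacker (capability professional), facing Fortify: Attack North gives 7, Attack South gives 11. Proposed Attack South is best. ✓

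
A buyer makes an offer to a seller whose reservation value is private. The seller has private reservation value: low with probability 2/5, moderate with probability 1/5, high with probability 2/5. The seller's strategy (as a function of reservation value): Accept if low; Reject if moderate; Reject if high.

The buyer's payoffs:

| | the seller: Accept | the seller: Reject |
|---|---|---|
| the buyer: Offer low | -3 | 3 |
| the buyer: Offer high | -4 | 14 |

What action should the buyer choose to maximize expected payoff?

Offer high

Compute the buyer's expected payoff for each action, taking the expectation over the seller's type.
E[Offer low] = 2/5·(-3) + 1/5·(3) + 2/5·(3) = 3/5
E[Offer high] = 2/5·(-4) + 1/5·(14) + 2/5·(14) = 34/5
Best response: Offer high (34/5 is the largest).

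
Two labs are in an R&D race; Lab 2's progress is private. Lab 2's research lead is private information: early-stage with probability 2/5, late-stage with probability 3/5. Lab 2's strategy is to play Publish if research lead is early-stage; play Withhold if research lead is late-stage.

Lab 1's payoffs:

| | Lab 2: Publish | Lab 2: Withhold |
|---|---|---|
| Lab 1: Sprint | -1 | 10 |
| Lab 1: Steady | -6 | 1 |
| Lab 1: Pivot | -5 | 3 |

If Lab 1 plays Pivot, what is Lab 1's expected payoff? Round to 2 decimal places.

E[Pivot] = 2/5·(-5) + 3/5·3 = (-2) + 9/5 = -1/5

-0.20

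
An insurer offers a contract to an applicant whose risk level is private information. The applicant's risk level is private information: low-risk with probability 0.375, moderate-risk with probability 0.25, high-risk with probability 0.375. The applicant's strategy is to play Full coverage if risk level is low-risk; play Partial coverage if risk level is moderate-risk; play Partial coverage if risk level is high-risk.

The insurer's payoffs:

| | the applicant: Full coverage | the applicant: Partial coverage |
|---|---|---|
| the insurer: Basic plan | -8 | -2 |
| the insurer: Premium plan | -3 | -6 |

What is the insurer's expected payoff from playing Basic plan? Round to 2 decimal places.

-4.25

E[Basic plan] = 0.375·(-8) + 0.25·(-2) + 0.375·(-2) = (-3) + (-0.5) + (-0.75) = -4.25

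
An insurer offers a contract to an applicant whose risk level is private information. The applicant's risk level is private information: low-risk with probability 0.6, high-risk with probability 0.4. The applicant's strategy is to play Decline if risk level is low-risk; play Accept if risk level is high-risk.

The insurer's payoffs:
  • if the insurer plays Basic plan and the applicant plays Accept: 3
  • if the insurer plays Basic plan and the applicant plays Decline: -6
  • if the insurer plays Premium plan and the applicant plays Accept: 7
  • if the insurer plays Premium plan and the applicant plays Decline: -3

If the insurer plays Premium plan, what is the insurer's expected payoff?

1

E[Premium plan] = 0.6·(-3) + 0.4·7 = (-1.8) + 2.8 = 1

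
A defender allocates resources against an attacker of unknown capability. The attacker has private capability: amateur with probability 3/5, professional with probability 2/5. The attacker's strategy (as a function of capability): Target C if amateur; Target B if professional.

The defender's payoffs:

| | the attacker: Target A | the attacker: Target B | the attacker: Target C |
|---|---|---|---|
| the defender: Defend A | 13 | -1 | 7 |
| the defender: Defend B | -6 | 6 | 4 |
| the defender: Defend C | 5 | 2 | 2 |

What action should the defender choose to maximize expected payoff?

Compute the defender's expected payoff for each action, taking the expectation over the attacker's type.
E[Defend A] = 3/5·(7) + 2/5·(-1) = 19/5
E[Defend B] = 3/5·(4) + 2/5·(6) = 24/5
E[Defend C] = 3/5·(2) + 2/5·(2) = 2
Best response: Defend B (24/5 is the largest).

Defend B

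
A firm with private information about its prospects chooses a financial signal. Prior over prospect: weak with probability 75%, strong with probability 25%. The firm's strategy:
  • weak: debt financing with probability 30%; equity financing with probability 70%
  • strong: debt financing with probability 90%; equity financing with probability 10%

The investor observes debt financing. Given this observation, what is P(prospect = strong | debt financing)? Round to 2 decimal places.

Apply Bayes' rule using the sender's strategy as the likelihood.
P(debt financing) = 0.75·0.3 + 0.25·0.9 = 0.45
P(strong | debt financing) = (0.25·0.9) / 0.45 = 0.225 / 0.45 = 0.5

0.50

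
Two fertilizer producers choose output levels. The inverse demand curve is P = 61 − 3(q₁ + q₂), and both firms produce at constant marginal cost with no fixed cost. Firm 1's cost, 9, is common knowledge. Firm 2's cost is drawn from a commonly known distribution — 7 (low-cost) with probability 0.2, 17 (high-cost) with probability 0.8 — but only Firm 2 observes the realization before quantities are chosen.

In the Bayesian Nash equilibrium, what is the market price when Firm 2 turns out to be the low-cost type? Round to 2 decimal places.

24.33

Each type of Firm 2 best-responds to q₁; Firm 1 best-responds to the expected q₂ over Firm 2's types.
Firm 2 with cost c maximizes (61 − 3(q₁+q₂) − c)·q₂, giving q₂(c) = (61 − c − 3q₁)/6.
E[c₂] = 0.2·7 + 0.8·17 = 15
Firm 1's FOC against E[q₂] yields q₁ = (61 − 2·9 + E[c₂])/9 = (61 − 18 + 15)/9 = 6.44444.
q₂(low-cost) = 5.77778, so P = 61 − 3·(6.44444 + 5.77778) = 24.3333.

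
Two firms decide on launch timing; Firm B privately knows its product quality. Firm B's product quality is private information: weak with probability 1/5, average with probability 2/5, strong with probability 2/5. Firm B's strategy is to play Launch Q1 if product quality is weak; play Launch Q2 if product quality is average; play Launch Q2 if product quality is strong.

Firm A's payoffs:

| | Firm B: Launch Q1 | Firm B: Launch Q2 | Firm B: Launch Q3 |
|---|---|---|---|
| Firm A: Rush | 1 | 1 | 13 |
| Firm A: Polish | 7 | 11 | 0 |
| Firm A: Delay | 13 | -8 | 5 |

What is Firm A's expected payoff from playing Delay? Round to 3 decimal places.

Take the expectation over Firm B's product quality, weighting each type's action by its prior probability.
E[Delay] = 1/5·13 + 2/5·(-8) + 2/5·(-8) = 13/5 + (-16/5) + (-16/5) = -19/5

-3.800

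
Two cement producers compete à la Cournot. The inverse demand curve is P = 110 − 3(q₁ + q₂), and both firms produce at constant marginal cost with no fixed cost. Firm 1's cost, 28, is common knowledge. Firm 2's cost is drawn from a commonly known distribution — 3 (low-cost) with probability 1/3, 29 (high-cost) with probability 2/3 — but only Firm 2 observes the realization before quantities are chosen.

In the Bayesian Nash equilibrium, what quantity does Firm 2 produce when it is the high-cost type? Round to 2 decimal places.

9.37

Type-c best response for Firm 2: q₂(c) = (110 − c)/6 − q₁/2.
Firm 1 maximizes expected profit; its first-order condition is 110 − 6q₁ − 3E[q₂] − 28 = 0.
Substituting E[q₂] and solving: E[c₂] = 20.3333, so q₁ = (110 − 2·28 + 20.3333)/9 = 8.25926.
q₂(high-cost) = (110 − 29 − 3·8.25926)/6 = 9.37037.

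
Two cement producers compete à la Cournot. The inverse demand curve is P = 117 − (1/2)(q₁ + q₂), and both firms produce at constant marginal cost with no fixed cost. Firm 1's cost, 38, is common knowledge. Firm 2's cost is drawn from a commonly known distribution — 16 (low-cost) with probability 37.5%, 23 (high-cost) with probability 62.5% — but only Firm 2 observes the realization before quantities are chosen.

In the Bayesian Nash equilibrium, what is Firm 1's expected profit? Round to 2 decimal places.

Type-c best response for Firm 2: q₂(c) = (117 − c) − q₁/2.
Firm 1 maximizes expected profit; its first-order condition is 117 − q₁ − (1/2)E[q₂] − 38 = 0.
Substituting E[q₂] and solving: E[c₂] = 20.375, so q₁ = (117 − 2·38 + 20.375)/(3/2) = 40.9167.
E[P] = 117 − (1/2)·(q₁ + E[q₂]) = 58.4583; Firm 1's expected profit = (E[P] − 38)·q₁ = (58.4583 − 38)·40.9167 = 837.087.

837.09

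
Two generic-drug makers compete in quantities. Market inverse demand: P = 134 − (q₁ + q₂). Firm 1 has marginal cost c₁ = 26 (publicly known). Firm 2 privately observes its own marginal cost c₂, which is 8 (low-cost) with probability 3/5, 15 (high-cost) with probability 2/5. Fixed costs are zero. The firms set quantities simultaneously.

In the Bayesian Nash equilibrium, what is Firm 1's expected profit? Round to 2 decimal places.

956.87

Type-c best response for Firm 2: q₂(c) = (134 − c)/2 − q₁/2.
Firm 1 maximizes expected profit; its first-order condition is 134 − 2q₁ − E[q₂] − 26 = 0.
Substituting E[q₂] and solving: E[c₂] = 10.8, so q₁ = (134 − 2·26 + 10.8)/3 = 30.9333.
E[P] = 134 − (q₁ + E[q₂]) = 56.9333; Firm 1's expected profit = (E[P] − 26)·q₁ = (56.9333 − 26)·30.9333 = 956.871.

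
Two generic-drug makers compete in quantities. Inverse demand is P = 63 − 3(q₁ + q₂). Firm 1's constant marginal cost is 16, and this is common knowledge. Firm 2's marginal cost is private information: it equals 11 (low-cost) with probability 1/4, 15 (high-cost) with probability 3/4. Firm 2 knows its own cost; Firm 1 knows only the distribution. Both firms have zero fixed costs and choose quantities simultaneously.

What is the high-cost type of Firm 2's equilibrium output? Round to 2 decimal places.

5.50

Type-c best response for Firm 2: q₂(c) = (63 − c)/6 − q₁/2.
Firm 1 maximizes expected profit; its first-order condition is 63 − 6q₁ − 3E[q₂] − 16 = 0.
Substituting E[q₂] and solving: E[c₂] = 14, so q₁ = (63 − 2·16 + 14)/9 = 5.
q₂(high-cost) = (63 − 15 − 3·5)/6 = 5.5.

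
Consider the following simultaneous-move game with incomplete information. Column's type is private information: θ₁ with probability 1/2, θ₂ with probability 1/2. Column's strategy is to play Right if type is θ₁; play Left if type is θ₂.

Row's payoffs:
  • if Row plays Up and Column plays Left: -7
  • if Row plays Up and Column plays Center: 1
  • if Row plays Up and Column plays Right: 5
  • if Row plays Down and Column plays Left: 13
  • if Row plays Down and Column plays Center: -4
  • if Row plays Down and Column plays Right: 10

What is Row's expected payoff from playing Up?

-1

Take the expectation over Column's type, weighting each type's action by its prior probability.
E[Up] = 1/2·5 + 1/2·(-7) = 5/2 + (-7/2) = -1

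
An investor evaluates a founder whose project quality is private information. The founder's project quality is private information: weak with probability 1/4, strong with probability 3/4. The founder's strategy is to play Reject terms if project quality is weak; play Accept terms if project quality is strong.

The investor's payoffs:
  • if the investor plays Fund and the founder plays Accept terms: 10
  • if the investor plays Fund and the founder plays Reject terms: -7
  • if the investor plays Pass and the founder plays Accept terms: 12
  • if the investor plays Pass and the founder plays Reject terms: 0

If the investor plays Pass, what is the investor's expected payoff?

E[Pass] = 1/4·0 + 3/4·12 = 0 + 9 = 9

9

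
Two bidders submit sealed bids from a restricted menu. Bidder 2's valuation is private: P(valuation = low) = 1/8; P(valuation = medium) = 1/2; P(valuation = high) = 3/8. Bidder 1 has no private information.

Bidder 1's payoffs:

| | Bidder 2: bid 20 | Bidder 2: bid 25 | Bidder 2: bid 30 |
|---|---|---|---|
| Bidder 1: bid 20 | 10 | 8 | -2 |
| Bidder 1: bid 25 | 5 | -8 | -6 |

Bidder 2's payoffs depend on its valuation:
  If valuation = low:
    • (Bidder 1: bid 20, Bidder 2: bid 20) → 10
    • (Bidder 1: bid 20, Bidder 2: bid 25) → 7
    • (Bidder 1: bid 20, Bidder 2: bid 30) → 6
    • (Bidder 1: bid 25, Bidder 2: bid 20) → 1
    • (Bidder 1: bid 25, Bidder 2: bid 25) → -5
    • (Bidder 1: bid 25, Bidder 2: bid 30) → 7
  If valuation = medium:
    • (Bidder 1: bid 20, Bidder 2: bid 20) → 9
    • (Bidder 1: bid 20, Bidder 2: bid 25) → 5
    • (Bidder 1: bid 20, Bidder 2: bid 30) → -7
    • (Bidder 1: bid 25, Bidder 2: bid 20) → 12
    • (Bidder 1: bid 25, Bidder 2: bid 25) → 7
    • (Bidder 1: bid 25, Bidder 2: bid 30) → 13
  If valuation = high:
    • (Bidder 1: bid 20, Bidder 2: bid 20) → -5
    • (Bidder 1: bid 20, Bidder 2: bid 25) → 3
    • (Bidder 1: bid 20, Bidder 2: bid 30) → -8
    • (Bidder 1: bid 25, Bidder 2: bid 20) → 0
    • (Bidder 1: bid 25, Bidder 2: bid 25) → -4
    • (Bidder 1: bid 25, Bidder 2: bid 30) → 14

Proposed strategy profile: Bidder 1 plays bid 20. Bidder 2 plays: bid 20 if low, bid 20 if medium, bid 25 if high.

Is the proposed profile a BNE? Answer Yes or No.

Bidder 1 plays bid 20: E[bid 20] = 1/8·(10) + 1/2·(10) + 3/8·(8) = 37/4; E[bid 25] = 1/8. Best-responding. ✓
Bidder 2 (valuation low), facing bid 20: bid 20 gives 10, bid 25 gives 7, bid 30 gives 6. Proposed bid 20 is best. ✓
Bidder 2 (valuation medium), facing bid 20: bid 20 gives 9, bid 25 gives 5, bid 30 gives -7. Proposed bid 20 is best. ✓
Bidder 2 (valuation high), facing bid 20: bid 20 gives -5, bid 25 gives 3, bid 30 gives -8. Proposed bid 25 is best. ✓

Yes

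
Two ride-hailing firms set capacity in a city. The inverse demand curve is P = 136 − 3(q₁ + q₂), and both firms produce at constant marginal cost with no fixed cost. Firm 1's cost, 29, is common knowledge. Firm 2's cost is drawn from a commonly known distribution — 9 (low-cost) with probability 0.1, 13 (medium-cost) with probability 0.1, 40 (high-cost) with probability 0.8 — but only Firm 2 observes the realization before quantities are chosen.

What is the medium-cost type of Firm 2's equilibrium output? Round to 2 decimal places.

14.27

Each type of Firm 2 best-responds to q₁; Firm 1 best-responds to the expected q₂ over Firm 2's types.
Firm 2 with cost c maximizes (136 − 3(q₁+q₂) − c)·q₂, giving q₂(c) = (136 − c − 3q₁)/6.
E[c₂] = 0.1·9 + 0.1·13 + 0.8·40 = 34.2
Firm 1's FOC against E[q₂] yields q₁ = (136 − 2·29 + E[c₂])/9 = (136 − 58 + 34.2)/9 = 12.4667.
q₂(medium-cost) = (136 − 13 − 3·12.4667)/6 = 14.2667.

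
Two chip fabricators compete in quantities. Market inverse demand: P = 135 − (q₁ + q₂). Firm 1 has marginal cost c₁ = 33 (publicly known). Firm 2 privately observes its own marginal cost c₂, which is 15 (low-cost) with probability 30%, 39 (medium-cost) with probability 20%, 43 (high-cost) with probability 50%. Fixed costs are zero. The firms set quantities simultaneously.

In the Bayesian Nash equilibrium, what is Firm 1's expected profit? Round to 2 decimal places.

Type-c best response for Firm 2: q₂(c) = (135 − c)/2 − q₁/2.
Firm 1 maximizes expected profit; its first-order condition is 135 − 2q₁ − E[q₂] − 33 = 0.
Substituting E[q₂] and solving: E[c₂] = 33.8, so q₁ = (135 − 2·33 + 33.8)/3 = 34.2667.
E[P] = 135 − (q₁ + E[q₂]) = 67.2667; Firm 1's expected profit = (E[P] − 33)·q₁ = (67.2667 − 33)·34.2667 = 1174.2.

1174.20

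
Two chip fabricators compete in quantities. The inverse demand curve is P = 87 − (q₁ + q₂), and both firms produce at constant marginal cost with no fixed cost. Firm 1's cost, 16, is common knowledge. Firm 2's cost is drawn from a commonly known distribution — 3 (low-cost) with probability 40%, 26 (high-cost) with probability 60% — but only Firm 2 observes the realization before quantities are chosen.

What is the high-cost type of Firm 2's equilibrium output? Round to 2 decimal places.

18.53

Each type of Firm 2 best-responds to q₁; Firm 1 best-responds to the expected q₂ over Firm 2's types.
Firm 2 with cost c maximizes (87 − (q₁+q₂) − c)·q₂, giving q₂(c) = (87 − c − q₁)/2.
E[c₂] = 0.4·3 + 0.6·26 = 16.8
Firm 1's FOC against E[q₂] yields q₁ = (87 − 2·16 + E[c₂])/3 = (87 − 32 + 16.8)/3 = 23.9333.
q₂(high-cost) = (87 − 26 − 23.9333)/2 = 18.5333.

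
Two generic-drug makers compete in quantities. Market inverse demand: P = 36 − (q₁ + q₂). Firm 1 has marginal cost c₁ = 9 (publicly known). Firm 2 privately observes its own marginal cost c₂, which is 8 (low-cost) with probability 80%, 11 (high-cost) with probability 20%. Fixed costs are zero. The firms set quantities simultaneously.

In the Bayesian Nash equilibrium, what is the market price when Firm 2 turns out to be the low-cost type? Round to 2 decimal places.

Firm 2 with cost c maximizes (36 − (q₁+q₂) − c)·q₂, giving q₂(c) = (36 − c − q₁)/2.
E[c₂] = 0.8·8 + 0.2·11 = 8.6
Firm 1's FOC against E[q₂] yields q₁ = (36 − 2·9 + E[c₂])/3 = (36 − 18 + 8.6)/3 = 8.86667.
q₂(low-cost) = 9.56667, so P = 36 − (8.86667 + 9.56667) = 17.5667.

17.57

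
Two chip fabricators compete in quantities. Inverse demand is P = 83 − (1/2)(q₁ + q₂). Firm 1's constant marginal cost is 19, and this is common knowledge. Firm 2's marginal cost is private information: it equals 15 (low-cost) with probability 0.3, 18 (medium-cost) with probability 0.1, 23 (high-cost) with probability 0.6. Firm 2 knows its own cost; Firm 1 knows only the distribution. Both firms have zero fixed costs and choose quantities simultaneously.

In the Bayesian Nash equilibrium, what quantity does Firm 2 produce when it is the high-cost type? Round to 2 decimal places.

38.30

Each type of Firm 2 best-responds to q₁; Firm 1 best-responds to the expected q₂ over Firm 2's types.
Firm 2 with cost c maximizes (83 − (1/2)(q₁+q₂) − c)·q₂, giving q₂(c) = (83 − c − (1/2)q₁).
E[c₂] = 0.3·15 + 0.1·18 + 0.6·23 = 20.1
Firm 1's FOC against E[q₂] yields q₁ = (83 − 2·19 + E[c₂])/(3/2) = (83 − 38 + 20.1)/(3/2) = 43.4.
q₂(high-cost) = (83 − 23 − (1/2)·43.4) = 38.3.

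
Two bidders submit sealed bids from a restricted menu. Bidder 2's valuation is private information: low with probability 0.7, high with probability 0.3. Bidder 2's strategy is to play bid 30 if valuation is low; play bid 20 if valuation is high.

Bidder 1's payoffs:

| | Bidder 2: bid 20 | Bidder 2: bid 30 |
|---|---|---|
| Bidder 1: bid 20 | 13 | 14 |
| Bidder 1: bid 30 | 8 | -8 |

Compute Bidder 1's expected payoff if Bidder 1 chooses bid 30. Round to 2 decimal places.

E[bid 30] = 0.7·(-8) + 0.3·8 = (-5.6) + 2.4 = -3.2

-3.20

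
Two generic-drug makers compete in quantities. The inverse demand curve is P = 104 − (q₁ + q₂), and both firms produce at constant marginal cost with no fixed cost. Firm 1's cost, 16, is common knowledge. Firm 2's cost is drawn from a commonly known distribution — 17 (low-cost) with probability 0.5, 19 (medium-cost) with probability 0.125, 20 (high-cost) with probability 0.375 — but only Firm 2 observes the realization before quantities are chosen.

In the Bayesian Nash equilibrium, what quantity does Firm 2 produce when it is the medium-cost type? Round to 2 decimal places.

Type-c best response for Firm 2: q₂(c) = (104 − c)/2 − q₁/2.
Firm 1 maximizes expected profit; its first-order condition is 104 − 2q₁ − E[q₂] − 16 = 0.
Substituting E[q₂] and solving: E[c₂] = 18.375, so q₁ = (104 − 2·16 + 18.375)/3 = 30.125.
q₂(medium-cost) = (104 − 19 − 30.125)/2 = 27.4375.

27.44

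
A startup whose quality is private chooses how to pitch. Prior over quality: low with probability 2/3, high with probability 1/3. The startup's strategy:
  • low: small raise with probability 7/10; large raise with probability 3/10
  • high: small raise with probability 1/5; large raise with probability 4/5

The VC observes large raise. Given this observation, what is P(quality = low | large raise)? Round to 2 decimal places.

0.43

Apply Bayes' rule using the sender's strategy as the likelihood.
P(large raise) = (2/3)·(3/10) + (1/3)·(4/5) = 7/15
P(low | large raise) = ((2/3)·(3/10)) / (7/15) = (1/5) / (7/15) = 3/7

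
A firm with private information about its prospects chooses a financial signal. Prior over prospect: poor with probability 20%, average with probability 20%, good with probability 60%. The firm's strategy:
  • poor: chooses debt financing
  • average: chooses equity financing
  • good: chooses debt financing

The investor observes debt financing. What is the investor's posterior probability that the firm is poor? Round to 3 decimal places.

0.250

P(debt financing) = 0.2·1 + 0.2·0 + 0.6·1 = 0.8
P(poor | debt financing) = (0.2·1) / 0.8 = 0.2 / 0.8 = 0.25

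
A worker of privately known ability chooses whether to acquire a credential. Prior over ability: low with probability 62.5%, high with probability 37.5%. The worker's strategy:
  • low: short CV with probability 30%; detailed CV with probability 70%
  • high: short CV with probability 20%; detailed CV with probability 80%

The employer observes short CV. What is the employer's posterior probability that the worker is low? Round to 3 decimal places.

0.714

Apply Bayes' rule using the sender's strategy as the likelihood.
P(short CV) = 0.625·0.3 + 0.375·0.2 = 0.2625
P(low | short CV) = (0.625·0.3) / 0.2625 = 0.1875 / 0.2625 = 0.714286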